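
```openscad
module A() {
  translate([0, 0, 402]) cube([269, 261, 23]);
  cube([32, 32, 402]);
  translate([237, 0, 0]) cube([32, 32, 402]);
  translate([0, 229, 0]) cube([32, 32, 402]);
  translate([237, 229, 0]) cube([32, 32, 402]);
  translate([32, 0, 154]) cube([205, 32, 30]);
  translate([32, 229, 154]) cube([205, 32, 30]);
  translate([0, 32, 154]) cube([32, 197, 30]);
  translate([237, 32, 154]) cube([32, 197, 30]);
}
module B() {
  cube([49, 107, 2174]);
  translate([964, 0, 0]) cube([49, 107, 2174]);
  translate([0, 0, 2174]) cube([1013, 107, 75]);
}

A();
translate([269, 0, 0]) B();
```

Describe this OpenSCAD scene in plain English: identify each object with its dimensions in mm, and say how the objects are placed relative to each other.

A is a four-legged stool. The seat is 269×261 mm, 23 mm thick, top at z = 425 mm. It stands on four square legs, each 32×32 mm in cross-section, from z = 0 to the seat underside, each flush with a corner of the seat. Four stretchers, 32 mm wide and 30 mm tall, connect adjacent legs with their undersides at z = 154 mm, each running between the inner faces of the legs it joins and aligned with the legs' outer faces on the other axis.

B is a door frame. The clear opening is 915 mm wide and 2174 mm high. Two 49 mm wide jambs, 107 mm deep, stand either side of the opening from the floor to the top of the opening. A 75 mm thick head sits across the top of both jambs, spanning the full outside width of the frame.

The door frame is against the stool's +x side, with their −y faces flush.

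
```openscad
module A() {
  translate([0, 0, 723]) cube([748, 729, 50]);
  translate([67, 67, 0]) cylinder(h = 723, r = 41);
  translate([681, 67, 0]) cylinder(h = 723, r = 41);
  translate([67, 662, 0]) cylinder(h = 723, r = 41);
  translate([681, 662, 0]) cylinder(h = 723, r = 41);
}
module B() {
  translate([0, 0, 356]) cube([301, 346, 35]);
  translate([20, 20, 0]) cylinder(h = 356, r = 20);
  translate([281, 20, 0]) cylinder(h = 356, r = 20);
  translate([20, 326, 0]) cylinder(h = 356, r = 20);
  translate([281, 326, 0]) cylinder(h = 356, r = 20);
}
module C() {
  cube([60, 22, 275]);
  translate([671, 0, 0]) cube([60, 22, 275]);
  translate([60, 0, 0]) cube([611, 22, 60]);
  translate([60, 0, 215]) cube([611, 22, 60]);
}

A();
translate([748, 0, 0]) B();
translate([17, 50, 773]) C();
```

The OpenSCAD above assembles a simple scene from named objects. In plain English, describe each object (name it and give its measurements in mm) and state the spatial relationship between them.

A is a table with a 748×729 mm rectangular top, 50 mm thick, top surface at z = 773 mm, supported by four round legs of 82 mm diameter, each leg's bounding box inset 26 mm from the nearest pair of top edges, running from the floor.

B is a four-legged stool. The seat is a 301×346×35 mm slab whose top surface is at z = 391 mm; four round legs, each 40 mm in diameter, run from the floor (z = 0) to the underside of the seat, each leg's axis is inset half a diameter from the nearest pair of seat edges (so the leg's bounding box is flush with the corner).

C is a picture frame with a 611×155 mm rectangular opening (x by z) and a uniform 60 mm border on every side. Frame depth is 22 mm along y. It is built from two vertical stiles running the full outside height and two horizontal rails spanning the gap between the stiles.

The stool is against the table's +x side, with their −y faces flush. The picture frame is on top of the table.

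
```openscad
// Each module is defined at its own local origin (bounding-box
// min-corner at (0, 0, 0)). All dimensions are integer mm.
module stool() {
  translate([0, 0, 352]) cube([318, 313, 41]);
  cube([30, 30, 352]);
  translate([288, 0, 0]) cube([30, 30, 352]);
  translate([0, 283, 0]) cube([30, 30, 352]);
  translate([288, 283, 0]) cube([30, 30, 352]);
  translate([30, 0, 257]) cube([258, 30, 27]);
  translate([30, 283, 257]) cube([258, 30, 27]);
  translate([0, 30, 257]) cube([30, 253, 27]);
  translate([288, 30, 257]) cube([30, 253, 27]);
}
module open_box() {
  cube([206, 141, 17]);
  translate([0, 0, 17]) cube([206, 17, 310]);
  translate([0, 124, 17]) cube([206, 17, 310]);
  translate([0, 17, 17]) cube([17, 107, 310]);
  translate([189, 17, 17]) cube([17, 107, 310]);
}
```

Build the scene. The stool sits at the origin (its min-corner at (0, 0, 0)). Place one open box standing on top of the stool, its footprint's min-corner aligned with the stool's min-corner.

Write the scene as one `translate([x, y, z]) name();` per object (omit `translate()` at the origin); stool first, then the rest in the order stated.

stool();
translate([0, 0, 393]) open_box();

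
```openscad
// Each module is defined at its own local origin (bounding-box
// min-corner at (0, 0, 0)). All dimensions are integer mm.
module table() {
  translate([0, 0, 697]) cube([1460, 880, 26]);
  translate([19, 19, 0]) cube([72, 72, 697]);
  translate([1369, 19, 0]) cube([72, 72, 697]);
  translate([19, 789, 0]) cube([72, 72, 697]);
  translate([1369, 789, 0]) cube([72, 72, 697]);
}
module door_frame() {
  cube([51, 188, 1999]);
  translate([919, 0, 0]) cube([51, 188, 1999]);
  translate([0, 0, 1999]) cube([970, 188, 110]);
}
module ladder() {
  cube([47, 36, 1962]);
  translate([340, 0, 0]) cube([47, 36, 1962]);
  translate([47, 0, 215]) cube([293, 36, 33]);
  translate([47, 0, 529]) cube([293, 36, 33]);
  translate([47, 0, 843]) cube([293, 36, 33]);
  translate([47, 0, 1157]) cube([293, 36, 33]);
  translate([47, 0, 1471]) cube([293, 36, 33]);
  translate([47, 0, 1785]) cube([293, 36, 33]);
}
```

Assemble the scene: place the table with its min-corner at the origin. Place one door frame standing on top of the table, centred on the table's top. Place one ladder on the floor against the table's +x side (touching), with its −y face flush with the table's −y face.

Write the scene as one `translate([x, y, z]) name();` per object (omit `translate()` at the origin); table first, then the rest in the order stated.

table();
translate([245, 346, 723]) door_frame();
translate([1460, 0, 0]) ladder();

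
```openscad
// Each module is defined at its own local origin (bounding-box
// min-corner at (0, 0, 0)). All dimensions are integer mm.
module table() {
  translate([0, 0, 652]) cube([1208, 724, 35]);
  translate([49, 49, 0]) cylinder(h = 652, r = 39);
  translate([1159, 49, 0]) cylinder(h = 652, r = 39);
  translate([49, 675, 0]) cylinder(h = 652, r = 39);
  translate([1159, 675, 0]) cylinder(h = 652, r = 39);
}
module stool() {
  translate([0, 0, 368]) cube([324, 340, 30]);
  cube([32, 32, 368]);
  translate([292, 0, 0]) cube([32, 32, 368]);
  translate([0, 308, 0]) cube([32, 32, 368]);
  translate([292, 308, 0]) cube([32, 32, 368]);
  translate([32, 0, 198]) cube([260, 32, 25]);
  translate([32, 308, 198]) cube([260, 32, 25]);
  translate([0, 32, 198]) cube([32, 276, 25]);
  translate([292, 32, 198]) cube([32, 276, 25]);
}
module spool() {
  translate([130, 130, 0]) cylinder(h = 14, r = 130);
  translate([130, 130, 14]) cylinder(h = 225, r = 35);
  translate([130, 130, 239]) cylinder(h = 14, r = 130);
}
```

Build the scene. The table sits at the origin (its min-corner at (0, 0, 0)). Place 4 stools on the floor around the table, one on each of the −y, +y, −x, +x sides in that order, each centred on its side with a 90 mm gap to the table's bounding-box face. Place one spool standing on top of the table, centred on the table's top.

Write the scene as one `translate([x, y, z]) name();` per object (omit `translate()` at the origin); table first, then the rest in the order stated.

table();
translate([442, -430, 0]) stool();
translate([442, 814, 0]) stool();
translate([-414, 192, 0]) stool();
translate([1298, 192, 0]) stool();
translate([474, 232, 687]) spool();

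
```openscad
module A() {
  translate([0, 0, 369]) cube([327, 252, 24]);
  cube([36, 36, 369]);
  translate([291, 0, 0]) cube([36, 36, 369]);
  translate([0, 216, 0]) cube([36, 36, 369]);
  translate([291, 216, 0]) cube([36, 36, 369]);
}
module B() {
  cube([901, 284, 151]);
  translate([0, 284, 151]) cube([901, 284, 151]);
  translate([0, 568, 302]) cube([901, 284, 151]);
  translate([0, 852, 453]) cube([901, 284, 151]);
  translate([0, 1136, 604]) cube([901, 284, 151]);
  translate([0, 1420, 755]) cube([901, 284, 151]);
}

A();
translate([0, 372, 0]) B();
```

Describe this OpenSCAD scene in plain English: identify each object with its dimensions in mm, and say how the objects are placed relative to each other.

A is a simple wooden stool: a rectangular seat 327 mm (x) by 252 mm (y), 24 mm thick, top face at z = 393 mm, on four square legs, each 36×36 mm in cross-section. The legs rest on z = 0, each flush with a corner of the seat.

B is a straight staircase of 6 solid steps. Each step is 901 mm wide (x), 284 mm deep (y, the going) and 151 mm tall (the rise). The first step rests on the floor; each subsequent step sits one going further in +y and one rise higher in +z, directly behind and above the previous step with no overlap.

The staircase is on the floor beside the stool on its +y side.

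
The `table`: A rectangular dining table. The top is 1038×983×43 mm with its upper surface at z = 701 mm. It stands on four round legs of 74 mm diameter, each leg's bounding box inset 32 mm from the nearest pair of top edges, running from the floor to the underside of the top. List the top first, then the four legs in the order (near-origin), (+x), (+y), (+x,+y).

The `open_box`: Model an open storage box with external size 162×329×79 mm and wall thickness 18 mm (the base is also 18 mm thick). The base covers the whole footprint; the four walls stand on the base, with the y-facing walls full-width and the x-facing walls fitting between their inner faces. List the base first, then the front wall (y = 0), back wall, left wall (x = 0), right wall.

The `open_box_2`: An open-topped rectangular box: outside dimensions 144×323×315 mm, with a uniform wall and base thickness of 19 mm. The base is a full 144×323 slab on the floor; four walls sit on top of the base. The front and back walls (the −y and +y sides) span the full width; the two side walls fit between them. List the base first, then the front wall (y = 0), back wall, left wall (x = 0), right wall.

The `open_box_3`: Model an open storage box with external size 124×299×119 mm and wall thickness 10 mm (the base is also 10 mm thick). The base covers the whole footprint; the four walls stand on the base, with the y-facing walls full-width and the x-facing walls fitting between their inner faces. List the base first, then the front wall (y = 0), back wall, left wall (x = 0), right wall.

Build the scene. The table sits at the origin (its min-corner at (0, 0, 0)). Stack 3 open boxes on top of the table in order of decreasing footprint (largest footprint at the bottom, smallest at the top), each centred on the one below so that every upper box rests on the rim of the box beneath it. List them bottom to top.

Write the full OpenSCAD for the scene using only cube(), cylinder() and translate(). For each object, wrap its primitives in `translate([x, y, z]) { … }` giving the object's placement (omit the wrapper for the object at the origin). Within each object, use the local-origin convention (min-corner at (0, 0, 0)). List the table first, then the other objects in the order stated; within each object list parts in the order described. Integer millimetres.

translate([0, 0, 658]) cube([1038, 983, 43]);
translate([69, 69, 0]) cylinder(h = 658, r = 37);
translate([969, 69, 0]) cylinder(h = 658, r = 37);
translate([69, 914, 0]) cylinder(h = 658, r = 37);
translate([969, 914, 0]) cylinder(h = 658, r = 37);
translate([438, 327, 701]) {
  cube([162, 329, 18]);
  translate([0, 0, 18]) cube([162, 18, 61]);
  translate([0, 311, 18]) cube([162, 18, 61]);
  translate([0, 18, 18]) cube([18, 293, 61]);
  translate([144, 18, 18]) cube([18, 293, 61]);
}
translate([447, 330, 780]) {
  cube([144, 323, 19]);
  translate([0, 0, 19]) cube([144, 19, 296]);
  translate([0, 304, 19]) cube([144, 19, 296]);
  translate([0, 19, 19]) cube([19, 285, 296]);
  translate([125, 19, 19]) cube([19, 285, 296]);
}
translate([457, 342, 1095]) {
  cube([124, 299, 10]);
  translate([0, 0, 10]) cube([124, 10, 109]);
  translate([0, 289, 10]) cube([124, 10, 109]);
  translate([0, 10, 10]) cube([10, 279, 109]);
  translate([114, 10, 10]) cube([10, 279, 109]);
}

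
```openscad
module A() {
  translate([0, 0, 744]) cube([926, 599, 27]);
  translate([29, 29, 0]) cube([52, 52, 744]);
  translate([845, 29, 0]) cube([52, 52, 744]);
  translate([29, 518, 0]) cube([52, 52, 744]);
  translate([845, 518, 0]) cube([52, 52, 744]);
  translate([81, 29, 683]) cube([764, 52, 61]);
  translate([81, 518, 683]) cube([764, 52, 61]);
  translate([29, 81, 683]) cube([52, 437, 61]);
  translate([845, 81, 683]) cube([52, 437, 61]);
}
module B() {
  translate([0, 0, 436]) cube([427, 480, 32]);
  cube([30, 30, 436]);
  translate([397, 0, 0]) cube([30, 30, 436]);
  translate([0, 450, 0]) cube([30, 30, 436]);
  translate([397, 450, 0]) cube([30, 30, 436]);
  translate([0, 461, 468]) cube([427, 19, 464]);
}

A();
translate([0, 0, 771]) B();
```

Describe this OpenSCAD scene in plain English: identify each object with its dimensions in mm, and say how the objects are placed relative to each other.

A is a table with a 926×599 mm rectangular top, 27 mm thick, top surface at z = 771 mm, supported by four 52×52 mm square legs, each inset 29 mm from the nearest pair of top edges, running from the floor. Four apron rails, 52 mm thick and 61 mm tall, run between adjacent legs with their top edges flush with the underside of the top and their outer faces flush with the legs' outer faces.

B is a chair: 427×480 mm seat, 32 mm thick, top at z = 468 mm, on four 30 mm square corner legs flush with the seat edges. A 19 mm thick backrest slab spans the full seat width, extending 464 mm above the seat top, its back face flush with the seat's +y edge.

The chair is on top of the table.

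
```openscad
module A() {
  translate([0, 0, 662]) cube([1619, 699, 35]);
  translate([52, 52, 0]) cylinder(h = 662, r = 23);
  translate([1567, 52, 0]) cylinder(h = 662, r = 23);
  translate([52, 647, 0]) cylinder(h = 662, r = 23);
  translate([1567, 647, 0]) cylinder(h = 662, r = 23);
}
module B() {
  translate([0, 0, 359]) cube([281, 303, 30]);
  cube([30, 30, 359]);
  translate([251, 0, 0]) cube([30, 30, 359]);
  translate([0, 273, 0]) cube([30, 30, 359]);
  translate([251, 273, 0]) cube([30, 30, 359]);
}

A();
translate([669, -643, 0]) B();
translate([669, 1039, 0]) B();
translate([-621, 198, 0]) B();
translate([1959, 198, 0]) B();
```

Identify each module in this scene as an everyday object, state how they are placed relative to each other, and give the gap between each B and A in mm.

Each stool's nearest face is 340 mm from the table's bounding box.

A is a table. B is a stool. Four stools sit around the table at the −y, +y, −x, +x sides. The gap between each stool and the table is 340 mm.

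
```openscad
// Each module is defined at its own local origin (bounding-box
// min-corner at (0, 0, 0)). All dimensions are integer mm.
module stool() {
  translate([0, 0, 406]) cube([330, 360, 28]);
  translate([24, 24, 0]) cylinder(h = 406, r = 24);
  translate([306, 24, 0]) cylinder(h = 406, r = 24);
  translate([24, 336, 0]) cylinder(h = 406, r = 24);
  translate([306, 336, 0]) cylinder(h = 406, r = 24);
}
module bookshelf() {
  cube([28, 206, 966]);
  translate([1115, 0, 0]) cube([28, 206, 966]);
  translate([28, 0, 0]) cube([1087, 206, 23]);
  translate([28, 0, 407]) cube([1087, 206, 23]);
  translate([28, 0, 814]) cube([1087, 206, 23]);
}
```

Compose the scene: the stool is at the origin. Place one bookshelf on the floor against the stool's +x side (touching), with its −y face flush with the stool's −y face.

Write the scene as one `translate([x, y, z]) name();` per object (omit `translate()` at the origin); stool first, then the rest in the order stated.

stool();
translate([330, 0, 0]) bookshelf();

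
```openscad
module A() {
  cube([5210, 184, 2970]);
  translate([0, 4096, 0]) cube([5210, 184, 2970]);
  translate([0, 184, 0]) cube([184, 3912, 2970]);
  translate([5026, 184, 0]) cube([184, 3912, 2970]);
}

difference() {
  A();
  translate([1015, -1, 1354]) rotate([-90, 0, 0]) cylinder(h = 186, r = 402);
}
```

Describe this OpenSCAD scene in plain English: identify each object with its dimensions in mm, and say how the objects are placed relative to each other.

A is the wall frame of a small rectangular building: four walls, each 2970 mm tall and 184 mm thick, enclosing a footprint 5210 mm (x) by 4280 mm (y) outside-to-outside, with no floor or roof. The front and back walls (the −y and +y sides) span the full width; the two side walls fit between them.

The house frame has a circular hole of radius 402 mm through its front wall, centred at (x = 1015, z = 1354).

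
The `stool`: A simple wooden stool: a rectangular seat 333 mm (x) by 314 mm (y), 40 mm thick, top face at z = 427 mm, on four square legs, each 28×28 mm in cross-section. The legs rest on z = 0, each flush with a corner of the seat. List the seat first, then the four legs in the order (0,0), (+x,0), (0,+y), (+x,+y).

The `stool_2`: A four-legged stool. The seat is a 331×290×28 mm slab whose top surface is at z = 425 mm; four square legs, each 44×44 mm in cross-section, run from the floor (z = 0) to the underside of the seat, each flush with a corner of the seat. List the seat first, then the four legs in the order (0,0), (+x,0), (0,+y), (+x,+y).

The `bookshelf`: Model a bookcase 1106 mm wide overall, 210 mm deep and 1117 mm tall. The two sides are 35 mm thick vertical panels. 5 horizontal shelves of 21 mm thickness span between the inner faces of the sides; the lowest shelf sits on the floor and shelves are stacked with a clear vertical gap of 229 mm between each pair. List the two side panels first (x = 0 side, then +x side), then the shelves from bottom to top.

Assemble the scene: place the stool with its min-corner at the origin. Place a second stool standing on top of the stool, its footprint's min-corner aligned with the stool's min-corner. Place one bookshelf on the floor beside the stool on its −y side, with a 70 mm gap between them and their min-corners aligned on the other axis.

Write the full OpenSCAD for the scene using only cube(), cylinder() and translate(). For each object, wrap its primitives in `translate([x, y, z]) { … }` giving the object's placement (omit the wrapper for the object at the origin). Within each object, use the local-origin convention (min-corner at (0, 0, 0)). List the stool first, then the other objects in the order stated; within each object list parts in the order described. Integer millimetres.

translate([0, 0, 387]) cube([333, 314, 40]);
cube([28, 28, 387]);
translate([305, 0, 0]) cube([28, 28, 387]);
translate([0, 286, 0]) cube([28, 28, 387]);
translate([305, 286, 0]) cube([28, 28, 387]);
translate([0, 0, 427]) {
  translate([0, 0, 397]) cube([331, 290, 28]);
  cube([44, 44, 397]);
  translate([287, 0, 0]) cube([44, 44, 397]);
  translate([0, 246, 0]) cube([44, 44, 397]);
  translate([287, 246, 0]) cube([44, 44, 397]);
}
translate([0, -280, 0]) {
  cube([35, 210, 1117]);
  translate([1071, 0, 0]) cube([35, 210, 1117]);
  translate([35, 0, 0]) cube([1036, 210, 21]);
  translate([35, 0, 250]) cube([1036, 210, 21]);
  translate([35, 0, 500]) cube([1036, 210, 21]);
  translate([35, 0, 750]) cube([1036, 210, 21]);
  translate([35, 0, 1000]) cube([1036, 210, 21]);
}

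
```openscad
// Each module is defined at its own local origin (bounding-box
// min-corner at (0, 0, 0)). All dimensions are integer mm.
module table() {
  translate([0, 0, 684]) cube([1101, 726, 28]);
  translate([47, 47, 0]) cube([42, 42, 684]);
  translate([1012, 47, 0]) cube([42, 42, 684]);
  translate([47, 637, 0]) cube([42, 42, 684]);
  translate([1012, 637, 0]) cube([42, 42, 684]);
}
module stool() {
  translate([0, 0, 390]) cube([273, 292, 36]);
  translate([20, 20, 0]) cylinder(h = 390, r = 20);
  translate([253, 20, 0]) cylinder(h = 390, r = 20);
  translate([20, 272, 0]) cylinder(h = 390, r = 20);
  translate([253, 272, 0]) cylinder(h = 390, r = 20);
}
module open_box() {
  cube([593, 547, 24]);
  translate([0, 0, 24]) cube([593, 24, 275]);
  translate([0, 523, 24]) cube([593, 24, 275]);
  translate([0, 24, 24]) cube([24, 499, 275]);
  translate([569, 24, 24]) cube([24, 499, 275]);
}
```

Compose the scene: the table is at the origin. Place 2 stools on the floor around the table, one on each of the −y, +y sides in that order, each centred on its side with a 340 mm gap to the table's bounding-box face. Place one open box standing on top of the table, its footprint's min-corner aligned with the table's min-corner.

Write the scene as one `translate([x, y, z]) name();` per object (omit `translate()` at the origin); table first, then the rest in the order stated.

table();
translate([414, -632, 0]) stool();
translate([414, 1066, 0]) stool();
translate([0, 0, 712]) open_box();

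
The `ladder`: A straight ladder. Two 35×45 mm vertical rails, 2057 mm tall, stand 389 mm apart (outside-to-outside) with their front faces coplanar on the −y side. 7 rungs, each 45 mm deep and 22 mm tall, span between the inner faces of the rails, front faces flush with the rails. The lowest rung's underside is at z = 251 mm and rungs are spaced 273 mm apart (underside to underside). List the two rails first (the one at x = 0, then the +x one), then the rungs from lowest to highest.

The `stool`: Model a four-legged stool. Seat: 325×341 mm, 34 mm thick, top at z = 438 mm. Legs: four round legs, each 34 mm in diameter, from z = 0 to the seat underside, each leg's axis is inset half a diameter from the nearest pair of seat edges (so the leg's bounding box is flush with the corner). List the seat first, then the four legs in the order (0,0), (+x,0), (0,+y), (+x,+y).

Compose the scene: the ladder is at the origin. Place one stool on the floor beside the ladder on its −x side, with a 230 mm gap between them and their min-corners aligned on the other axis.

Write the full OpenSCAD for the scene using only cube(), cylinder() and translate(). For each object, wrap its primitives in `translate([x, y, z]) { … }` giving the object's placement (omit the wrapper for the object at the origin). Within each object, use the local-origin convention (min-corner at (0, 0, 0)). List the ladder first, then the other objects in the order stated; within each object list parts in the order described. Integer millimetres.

cube([35, 45, 2057]);
translate([354, 0, 0]) cube([35, 45, 2057]);
translate([35, 0, 251]) cube([319, 45, 22]);
translate([35, 0, 524]) cube([319, 45, 22]);
translate([35, 0, 797]) cube([319, 45, 22]);
translate([35, 0, 1070]) cube([319, 45, 22]);
translate([35, 0, 1343]) cube([319, 45, 22]);
translate([35, 0, 1616]) cube([319, 45, 22]);
translate([35, 0, 1889]) cube([319, 45, 22]);
translate([-555, 0, 0]) {
  translate([0, 0, 404]) cube([325, 341, 34]);
  translate([17, 17, 0]) cylinder(h = 404, r = 17);
  translate([308, 17, 0]) cylinder(h = 404, r = 17);
  translate([17, 324, 0]) cylinder(h = 404, r = 17);
  translate([308, 324, 0]) cylinder(h = 404, r = 17);
}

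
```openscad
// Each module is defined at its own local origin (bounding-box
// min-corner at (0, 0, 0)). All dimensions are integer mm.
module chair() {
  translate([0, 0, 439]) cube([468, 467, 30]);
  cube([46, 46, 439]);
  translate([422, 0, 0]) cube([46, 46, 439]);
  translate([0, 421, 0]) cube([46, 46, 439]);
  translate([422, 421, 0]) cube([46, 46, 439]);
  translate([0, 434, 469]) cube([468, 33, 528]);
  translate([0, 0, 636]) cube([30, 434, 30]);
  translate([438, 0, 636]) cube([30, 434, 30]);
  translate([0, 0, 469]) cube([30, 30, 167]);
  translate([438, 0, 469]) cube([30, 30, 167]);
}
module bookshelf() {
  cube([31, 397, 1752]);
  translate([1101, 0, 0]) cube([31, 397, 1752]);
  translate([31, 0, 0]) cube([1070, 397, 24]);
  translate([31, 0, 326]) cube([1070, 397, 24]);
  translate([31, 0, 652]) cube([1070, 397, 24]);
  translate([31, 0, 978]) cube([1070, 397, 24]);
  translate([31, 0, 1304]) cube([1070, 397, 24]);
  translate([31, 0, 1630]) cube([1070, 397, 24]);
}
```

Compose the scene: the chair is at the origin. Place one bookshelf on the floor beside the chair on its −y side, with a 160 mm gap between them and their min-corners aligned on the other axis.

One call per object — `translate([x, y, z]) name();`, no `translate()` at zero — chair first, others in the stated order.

chair();
translate([0, -557, 0]) bookshelf();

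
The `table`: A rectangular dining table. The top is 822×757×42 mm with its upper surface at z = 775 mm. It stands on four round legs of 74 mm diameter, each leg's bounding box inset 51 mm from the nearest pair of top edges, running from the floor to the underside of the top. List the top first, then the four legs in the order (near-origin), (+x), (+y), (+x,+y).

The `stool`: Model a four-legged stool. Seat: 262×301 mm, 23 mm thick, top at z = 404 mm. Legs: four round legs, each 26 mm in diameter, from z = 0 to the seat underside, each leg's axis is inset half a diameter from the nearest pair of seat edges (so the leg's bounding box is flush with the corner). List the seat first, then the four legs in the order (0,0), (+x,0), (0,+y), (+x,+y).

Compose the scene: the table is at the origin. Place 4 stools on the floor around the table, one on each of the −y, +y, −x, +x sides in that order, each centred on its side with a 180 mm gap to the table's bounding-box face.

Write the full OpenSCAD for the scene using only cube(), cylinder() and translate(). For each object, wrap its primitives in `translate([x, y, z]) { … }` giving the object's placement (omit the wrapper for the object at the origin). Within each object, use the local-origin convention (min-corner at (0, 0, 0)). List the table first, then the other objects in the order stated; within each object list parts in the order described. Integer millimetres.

translate([0, 0, 733]) cube([822, 757, 42]);
translate([88, 88, 0]) cylinder(h = 733, r = 37);
translate([734, 88, 0]) cylinder(h = 733, r = 37);
translate([88, 669, 0]) cylinder(h = 733, r = 37);
translate([734, 669, 0]) cylinder(h = 733, r = 37);
translate([280, -481, 0]) {
  translate([0, 0, 381]) cube([262, 301, 23]);
  translate([13, 13, 0]) cylinder(h = 381, r = 13);
  translate([249, 13, 0]) cylinder(h = 381, r = 13);
  translate([13, 288, 0]) cylinder(h = 381, r = 13);
  translate([249, 288, 0]) cylinder(h = 381, r = 13);
}
translate([280, 937, 0]) {
  translate([0, 0, 381]) cube([262, 301, 23]);
  translate([13, 13, 0]) cylinder(h = 381, r = 13);
  translate([249, 13, 0]) cylinder(h = 381, r = 13);
  translate([13, 288, 0]) cylinder(h = 381, r = 13);
  translate([249, 288, 0]) cylinder(h = 381, r = 13);
}
translate([-442, 228, 0]) {
  translate([0, 0, 381]) cube([262, 301, 23]);
  translate([13, 13, 0]) cylinder(h = 381, r = 13);
  translate([249, 13, 0]) cylinder(h = 381, r = 13);
  translate([13, 288, 0]) cylinder(h = 381, r = 13);
  translate([249, 288, 0]) cylinder(h = 381, r = 13);
}
translate([1002, 228, 0]) {
  translate([0, 0, 381]) cube([262, 301, 23]);
  translate([13, 13, 0]) cylinder(h = 381, r = 13);
  translate([249, 13, 0]) cylinder(h = 381, r = 13);
  translate([13, 288, 0]) cylinder(h = 381, r = 13);
  translate([249, 288, 0]) cylinder(h = 381, r = 13);
}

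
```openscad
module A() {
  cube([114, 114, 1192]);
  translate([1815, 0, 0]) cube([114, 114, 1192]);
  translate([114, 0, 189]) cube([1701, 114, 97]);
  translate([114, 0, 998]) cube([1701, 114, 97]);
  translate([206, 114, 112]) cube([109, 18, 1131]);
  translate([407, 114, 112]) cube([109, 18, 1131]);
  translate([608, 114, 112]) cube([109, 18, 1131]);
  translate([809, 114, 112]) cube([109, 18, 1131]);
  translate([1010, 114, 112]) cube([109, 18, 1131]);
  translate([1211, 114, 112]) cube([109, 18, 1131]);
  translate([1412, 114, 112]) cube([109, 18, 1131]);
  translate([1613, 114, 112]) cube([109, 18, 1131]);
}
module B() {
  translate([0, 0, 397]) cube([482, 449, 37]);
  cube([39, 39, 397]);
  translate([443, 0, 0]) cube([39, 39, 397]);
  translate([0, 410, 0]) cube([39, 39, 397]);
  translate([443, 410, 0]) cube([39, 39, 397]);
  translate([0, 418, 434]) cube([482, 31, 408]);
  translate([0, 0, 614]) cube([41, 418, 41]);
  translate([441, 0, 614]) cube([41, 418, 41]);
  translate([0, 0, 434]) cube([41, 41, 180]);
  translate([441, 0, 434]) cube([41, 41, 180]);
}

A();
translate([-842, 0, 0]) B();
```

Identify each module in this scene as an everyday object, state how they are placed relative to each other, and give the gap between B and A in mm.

The chair's nearest face is 360 mm from the fence section's −x face.

A is a fence section. B is a chair. The chair is on the floor beside the fence section on its −x side. The gap between the chair and the fence section is 360 mm.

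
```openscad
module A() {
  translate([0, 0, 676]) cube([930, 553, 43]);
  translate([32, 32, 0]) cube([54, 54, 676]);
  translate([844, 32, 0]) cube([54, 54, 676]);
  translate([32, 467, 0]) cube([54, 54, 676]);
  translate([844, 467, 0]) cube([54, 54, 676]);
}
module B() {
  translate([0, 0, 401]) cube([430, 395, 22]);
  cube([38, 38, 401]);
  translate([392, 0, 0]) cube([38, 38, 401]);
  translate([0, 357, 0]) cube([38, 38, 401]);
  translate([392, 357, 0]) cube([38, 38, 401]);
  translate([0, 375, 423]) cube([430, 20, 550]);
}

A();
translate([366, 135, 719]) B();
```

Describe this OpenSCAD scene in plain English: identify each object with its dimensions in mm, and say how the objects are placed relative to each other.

A is a rectangular dining table. The top is 930×553×43 mm with its upper surface at z = 719 mm. It stands on four 54×54 mm square legs, each inset 32 mm from the nearest pair of top edges, running from the floor to the underside of the top.

B is a chair: 430×395 mm seat, 22 mm thick, top at z = 423 mm, on four 38 mm square corner legs flush with the seat edges. A 20 mm thick backrest slab spans the full seat width, extending 550 mm above the seat top, its back face flush with the seat's +y edge.

The chair is on top of the table.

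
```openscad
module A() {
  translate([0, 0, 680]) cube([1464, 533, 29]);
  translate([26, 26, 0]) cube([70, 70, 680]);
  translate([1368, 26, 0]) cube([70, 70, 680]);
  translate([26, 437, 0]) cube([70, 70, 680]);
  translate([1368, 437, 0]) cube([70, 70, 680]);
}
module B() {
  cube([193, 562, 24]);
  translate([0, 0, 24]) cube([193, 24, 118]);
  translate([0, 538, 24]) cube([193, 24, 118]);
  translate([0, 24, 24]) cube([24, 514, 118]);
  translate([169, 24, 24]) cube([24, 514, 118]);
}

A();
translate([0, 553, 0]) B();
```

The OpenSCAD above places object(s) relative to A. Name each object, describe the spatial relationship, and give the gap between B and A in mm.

The open box's nearest face is 20 mm from the table's +y face.

A is a table. B is an open box. The open box is on the floor beside the table on its +y side. The gap between the open box and the table is 20 mm.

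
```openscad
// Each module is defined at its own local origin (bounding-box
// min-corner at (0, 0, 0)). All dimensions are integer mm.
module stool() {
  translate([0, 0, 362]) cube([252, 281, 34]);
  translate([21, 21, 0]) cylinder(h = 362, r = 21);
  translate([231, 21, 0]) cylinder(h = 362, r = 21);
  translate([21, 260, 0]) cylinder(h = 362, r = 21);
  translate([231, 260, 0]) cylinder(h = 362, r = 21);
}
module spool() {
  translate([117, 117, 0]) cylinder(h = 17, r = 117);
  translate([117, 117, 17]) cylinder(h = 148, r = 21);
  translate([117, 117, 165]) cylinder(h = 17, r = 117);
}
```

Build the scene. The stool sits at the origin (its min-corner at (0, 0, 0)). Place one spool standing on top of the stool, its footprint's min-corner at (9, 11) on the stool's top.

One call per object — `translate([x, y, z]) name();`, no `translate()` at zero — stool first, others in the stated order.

stool();
translate([9, 11, 396]) spool();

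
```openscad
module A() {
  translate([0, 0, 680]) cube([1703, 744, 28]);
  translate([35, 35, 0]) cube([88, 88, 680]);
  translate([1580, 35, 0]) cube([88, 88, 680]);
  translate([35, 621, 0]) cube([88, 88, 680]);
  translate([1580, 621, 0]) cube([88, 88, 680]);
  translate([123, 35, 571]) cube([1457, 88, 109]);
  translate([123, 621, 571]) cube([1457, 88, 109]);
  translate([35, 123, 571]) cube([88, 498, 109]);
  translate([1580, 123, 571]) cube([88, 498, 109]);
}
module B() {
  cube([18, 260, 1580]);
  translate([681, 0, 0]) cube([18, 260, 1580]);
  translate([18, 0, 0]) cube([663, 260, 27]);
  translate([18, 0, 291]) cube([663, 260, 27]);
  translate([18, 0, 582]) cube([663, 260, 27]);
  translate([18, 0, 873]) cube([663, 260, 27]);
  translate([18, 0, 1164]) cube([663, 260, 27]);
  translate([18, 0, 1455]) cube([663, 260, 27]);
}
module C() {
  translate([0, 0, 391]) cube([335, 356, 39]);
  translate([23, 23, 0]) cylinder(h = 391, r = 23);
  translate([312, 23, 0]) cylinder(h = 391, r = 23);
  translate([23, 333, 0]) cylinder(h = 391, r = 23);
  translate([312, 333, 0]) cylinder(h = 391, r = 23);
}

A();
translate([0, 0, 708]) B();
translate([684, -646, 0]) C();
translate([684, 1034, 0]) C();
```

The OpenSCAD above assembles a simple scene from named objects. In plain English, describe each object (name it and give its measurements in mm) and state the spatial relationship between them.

A is a table: top 1703 mm (x) × 744 mm (y), 28 mm thick, upper face at z = 708 mm, on four 88×88 mm square legs, each inset 35 mm from the nearest pair of top edges, running from z = 0 to the bottom of the top. Four apron rails, 88 mm thick and 109 mm tall, run between adjacent legs with their top edges flush with the underside of the top and their outer faces flush with the legs' outer faces.

B is a bookshelf 699 mm wide overall, 260 mm deep and 1580 mm tall. The two sides are 18 mm thick vertical panels. 6 horizontal shelves of 27 mm thickness span between the inner faces of the sides; the lowest shelf sits on the floor and shelves are stacked with a clear vertical gap of 264 mm between each pair.

C is a simple wooden stool: a rectangular seat 335 mm (x) by 356 mm (y), 39 mm thick, top face at z = 430 mm, on four round legs, each 46 mm in diameter. The legs rest on z = 0, each leg's axis is inset half a diameter from the nearest pair of seat edges (so the leg's bounding box is flush with the corner).

The bookshelf is on top of the table. Two stools sit around the table at the −y, +y sides.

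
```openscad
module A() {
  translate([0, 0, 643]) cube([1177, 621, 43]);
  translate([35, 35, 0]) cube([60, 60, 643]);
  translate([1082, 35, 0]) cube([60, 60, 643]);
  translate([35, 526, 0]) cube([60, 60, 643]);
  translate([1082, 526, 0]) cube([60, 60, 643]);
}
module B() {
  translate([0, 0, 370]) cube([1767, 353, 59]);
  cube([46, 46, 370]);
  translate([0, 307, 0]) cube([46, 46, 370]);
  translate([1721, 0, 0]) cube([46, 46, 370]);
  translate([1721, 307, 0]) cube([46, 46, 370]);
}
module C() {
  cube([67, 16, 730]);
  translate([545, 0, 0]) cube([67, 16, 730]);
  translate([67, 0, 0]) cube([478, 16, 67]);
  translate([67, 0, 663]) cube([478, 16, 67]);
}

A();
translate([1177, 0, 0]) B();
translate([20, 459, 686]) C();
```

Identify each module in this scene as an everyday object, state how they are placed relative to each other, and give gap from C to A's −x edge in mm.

A is a table. B is a bench. C is a picture frame. The bench is against the table's +x side, with their −y faces flush. The picture frame is on top of the table. The gap from the picture frame to the table's −x edge is 20 mm.

The picture frame's min-x is at 20; the table's min-x is 0; gap = 20 mm.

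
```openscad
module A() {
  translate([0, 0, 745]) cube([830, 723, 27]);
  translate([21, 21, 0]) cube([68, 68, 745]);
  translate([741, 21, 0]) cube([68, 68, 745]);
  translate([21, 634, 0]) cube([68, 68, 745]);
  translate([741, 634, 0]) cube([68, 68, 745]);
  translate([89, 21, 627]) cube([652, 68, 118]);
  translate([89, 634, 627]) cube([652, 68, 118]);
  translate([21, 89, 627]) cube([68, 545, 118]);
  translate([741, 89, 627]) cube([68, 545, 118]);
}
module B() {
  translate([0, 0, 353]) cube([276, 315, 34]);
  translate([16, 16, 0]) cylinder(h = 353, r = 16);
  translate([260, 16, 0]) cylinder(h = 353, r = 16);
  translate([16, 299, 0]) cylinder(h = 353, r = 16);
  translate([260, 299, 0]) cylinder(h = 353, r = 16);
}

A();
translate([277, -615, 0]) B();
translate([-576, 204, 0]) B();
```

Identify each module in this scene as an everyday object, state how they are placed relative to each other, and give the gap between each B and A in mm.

Each stool's nearest face is 300 mm from the table's bounding box.

A is a table. B is a stool. Two stools sit around the table at the −y, −x sides. The gap between each stool and the table is 300 mm.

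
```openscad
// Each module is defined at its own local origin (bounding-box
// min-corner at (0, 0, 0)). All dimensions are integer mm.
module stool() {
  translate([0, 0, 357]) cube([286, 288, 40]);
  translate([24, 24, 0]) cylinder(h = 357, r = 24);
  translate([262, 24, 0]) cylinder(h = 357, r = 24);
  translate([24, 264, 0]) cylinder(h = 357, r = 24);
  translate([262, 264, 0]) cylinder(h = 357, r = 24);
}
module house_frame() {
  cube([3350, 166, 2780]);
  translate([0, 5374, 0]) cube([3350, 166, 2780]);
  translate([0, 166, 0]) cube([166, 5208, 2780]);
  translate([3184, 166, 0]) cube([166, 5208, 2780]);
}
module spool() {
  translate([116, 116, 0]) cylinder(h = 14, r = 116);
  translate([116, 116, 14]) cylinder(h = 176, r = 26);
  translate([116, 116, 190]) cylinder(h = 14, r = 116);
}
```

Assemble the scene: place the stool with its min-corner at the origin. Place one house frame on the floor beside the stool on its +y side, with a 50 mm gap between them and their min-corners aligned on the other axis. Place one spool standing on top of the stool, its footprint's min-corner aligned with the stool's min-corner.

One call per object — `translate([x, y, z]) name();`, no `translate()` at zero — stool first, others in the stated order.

stool();
translate([0, 338, 0]) house_frame();
translate([0, 0, 397]) spool();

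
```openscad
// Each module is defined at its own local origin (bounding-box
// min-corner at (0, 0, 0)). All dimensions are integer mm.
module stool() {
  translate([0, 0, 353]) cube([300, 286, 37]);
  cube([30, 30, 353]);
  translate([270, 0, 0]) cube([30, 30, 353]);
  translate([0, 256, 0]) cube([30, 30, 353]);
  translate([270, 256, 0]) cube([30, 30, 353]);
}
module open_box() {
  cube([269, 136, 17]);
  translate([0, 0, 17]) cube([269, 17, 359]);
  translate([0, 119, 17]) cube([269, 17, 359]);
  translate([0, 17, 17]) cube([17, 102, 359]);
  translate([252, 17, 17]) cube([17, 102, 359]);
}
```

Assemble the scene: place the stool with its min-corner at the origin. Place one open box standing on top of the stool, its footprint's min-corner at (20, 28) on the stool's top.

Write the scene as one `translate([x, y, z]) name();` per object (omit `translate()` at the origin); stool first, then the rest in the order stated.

stool();
translate([20, 28, 390]) open_box();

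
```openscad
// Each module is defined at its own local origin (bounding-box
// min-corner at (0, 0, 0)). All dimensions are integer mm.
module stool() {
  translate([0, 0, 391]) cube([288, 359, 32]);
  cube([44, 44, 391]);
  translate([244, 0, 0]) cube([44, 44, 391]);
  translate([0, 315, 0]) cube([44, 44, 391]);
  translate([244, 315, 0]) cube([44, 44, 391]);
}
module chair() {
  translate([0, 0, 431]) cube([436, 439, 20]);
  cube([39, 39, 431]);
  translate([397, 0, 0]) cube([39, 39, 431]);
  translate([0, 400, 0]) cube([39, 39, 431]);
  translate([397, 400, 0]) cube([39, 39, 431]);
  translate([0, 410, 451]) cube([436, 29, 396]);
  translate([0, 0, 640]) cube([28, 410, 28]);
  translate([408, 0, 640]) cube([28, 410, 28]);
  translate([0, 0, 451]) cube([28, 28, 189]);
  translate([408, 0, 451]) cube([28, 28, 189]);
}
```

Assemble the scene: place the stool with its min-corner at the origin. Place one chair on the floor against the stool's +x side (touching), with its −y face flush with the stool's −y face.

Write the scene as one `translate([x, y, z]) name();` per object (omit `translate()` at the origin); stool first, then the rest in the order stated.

stool();
translate([288, 0, 0]) chair();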